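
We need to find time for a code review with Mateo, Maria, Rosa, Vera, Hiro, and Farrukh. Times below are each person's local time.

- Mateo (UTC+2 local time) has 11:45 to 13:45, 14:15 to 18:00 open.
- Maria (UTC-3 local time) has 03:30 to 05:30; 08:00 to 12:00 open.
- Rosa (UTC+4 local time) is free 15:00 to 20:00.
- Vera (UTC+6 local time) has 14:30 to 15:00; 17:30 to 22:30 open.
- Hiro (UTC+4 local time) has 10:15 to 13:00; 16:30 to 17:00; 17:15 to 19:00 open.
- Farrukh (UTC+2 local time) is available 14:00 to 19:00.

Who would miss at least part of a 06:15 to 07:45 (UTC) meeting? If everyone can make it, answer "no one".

Farrukh, Maria, Mateo, Rosa, Vera

Mateo in UTC: 09:45-11:45, 12:15-16:00 (subtract 2h to convert from UTC+2).
Maria in UTC: 06:30-08:30, 11:00-15:00 (add 3h to convert from UTC-3).
Rosa in UTC: 11:00-16:00 (subtract 4h to convert from UTC+4).
Vera in UTC: 08:30-09:00, 11:30-16:30 (subtract 6h to convert from UTC+6).
Hiro in UTC: 06:15-09:00, 12:30-13:00, 13:15-15:00 (subtract 4h to convert from UTC+4).
Farrukh in UTC: 12:00-17:00 (subtract 2h to convert from UTC+2).
Mateo: not fully free for 06:15-07:45. Maria: not fully free for 06:15-07:45. Rosa: not fully free for 06:15-07:45. Vera: not fully free for 06:15-07:45. Hiro: free for 06:15-07:45. Farrukh: not fully free for 06:15-07:45.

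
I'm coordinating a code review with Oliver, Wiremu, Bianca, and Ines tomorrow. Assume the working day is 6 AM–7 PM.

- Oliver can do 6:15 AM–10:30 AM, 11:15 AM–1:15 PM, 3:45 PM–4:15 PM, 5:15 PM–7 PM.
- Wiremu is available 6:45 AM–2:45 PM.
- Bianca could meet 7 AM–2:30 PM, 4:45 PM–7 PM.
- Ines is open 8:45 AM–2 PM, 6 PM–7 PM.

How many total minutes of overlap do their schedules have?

225

Oliver ∩ Wiremu: 06:45-10:30, 11:15-13:15.
Oliver ∩ Wiremu ∩ Bianca: 07:00-10:30, 11:15-13:15.
Oliver ∩ Wiremu ∩ Bianca ∩ Ines: 08:45-10:30, 11:15-13:15.
Those are the intersection windows.
Summing the common windows: 105 + 120 = 225 minutes.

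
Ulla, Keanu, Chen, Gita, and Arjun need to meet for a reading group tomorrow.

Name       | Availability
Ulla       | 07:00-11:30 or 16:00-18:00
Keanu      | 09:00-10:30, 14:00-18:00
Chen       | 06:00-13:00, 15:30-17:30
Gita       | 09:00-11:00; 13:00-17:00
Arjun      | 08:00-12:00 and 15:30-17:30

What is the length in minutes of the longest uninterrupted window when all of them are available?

90

Ulla ∩ Keanu: 09:00-10:30, 16:00-18:00.
Ulla ∩ Keanu ∩ Chen: 09:00-10:30, 16:00-17:30.
Ulla ∩ Keanu ∩ Chen ∩ Gita: 09:00-10:30, 16:00-17:00.
Ulla ∩ Keanu ∩ Chen ∩ Gita ∩ Arjun: 09:00-10:30, 16:00-17:00.
So the common availability across everyone is 09:00-10:30, 16:00-17:00.
The longest is 09:00-10:30 at 90 minutes.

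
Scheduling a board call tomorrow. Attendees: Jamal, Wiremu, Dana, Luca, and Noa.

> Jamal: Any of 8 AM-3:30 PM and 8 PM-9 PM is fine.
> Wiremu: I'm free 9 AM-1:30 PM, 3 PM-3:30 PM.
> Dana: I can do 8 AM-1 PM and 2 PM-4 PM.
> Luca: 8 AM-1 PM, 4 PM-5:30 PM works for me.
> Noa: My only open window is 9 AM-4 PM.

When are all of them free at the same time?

Jamal ∩ Wiremu: 09:00-13:30, 15:00-15:30.
Jamal ∩ Wiremu ∩ Dana: 09:00-13:00, 15:00-15:30.
Jamal ∩ Wiremu ∩ Dana ∩ Luca: 09:00-13:00.
Jamal ∩ Wiremu ∩ Dana ∩ Luca ∩ Noa: 09:00-13:00.

09:00-13:00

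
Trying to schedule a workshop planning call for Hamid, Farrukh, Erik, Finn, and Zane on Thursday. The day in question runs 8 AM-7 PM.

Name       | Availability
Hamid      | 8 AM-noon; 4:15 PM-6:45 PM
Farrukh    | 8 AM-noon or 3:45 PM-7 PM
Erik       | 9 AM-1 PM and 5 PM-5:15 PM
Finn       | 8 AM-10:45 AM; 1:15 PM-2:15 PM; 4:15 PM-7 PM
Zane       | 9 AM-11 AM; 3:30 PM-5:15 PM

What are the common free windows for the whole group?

Hamid ∩ Farrukh: 08:00-12:00, 16:15-18:45.
Hamid ∩ Farrukh ∩ Erik: 09:00-12:00, 17:00-17:15.
Hamid ∩ Farrukh ∩ Erik ∩ Finn: 09:00-10:45, 17:00-17:15.
Hamid ∩ Farrukh ∩ Erik ∩ Finn ∩ Zane: 09:00-10:45, 17:00-17:15.
Those are the intersection windows.

09:00-10:45, 17:00-17:15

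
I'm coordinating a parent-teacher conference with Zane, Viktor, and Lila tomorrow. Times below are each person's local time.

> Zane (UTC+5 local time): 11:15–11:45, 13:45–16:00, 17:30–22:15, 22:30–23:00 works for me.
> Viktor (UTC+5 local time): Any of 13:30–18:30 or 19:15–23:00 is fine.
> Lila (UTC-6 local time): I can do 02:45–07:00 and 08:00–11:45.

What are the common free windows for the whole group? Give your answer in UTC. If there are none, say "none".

Zane in UTC: 06:15-06:45, 08:45-11:00, 12:30-17:15, 17:30-18:00 (subtract 5h to convert from UTC+5).
Viktor in UTC: 08:30-13:30, 14:15-18:00 (subtract 5h to convert from UTC+5).
Lila in UTC: 08:45-13:00, 14:00-17:45 (add 6h to convert from UTC-6).
Zane ∩ Viktor: 08:45-11:00, 12:30-13:30, 14:15-17:15, 17:30-18:00.
Zane ∩ Viktor ∩ Lila: 08:45-11:00, 12:30-13:00, 14:15-17:15, 17:30-17:45.

08:45-11:00, 12:30-13:00, 14:15-17:15, 17:30-17:45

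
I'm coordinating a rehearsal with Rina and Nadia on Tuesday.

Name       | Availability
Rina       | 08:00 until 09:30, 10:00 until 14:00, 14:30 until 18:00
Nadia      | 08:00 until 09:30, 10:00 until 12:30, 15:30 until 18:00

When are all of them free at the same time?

08:00-09:30, 10:00-12:30, 15:30-18:00

Rina ∩ Nadia: 08:00-09:30, 10:00-12:30, 15:30-18:00.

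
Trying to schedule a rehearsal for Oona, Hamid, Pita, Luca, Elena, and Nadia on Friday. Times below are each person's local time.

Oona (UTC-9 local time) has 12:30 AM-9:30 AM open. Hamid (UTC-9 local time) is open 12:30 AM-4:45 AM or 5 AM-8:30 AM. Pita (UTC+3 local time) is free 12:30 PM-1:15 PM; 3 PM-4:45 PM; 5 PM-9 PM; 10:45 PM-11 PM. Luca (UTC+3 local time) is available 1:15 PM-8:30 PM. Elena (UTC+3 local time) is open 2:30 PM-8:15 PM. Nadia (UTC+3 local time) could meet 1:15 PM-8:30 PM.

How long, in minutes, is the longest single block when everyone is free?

Oona in UTC: 09:30-18:30 (add 9h to convert from UTC-9).
Hamid in UTC: 09:30-13:45, 14:00-17:30 (add 9h to convert from UTC-9).
Pita in UTC: 09:30-10:15, 12:00-13:45, 14:00-18:00, 19:45-20:00 (subtract 3h to convert from UTC+3).
Luca in UTC: 10:15-17:30 (subtract 3h to convert from UTC+3).
Elena in UTC: 11:30-17:15 (subtract 3h to convert from UTC+3).
Nadia in UTC: 10:15-17:30 (subtract 3h to convert from UTC+3).
Oona ∩ Hamid: 09:30-13:45, 14:00-17:30.
Oona ∩ Hamid ∩ Pita: 09:30-10:15, 12:00-13:45, 14:00-17:30.
Oona ∩ Hamid ∩ Pita ∩ Luca: 12:00-13:45, 14:00-17:30.
Oona ∩ Hamid ∩ Pita ∩ Luca ∩ Elena: 12:00-13:45, 14:00-17:15.
Oona ∩ Hamid ∩ Pita ∩ Luca ∩ Elena ∩ Nadia: 12:00-13:45, 14:00-17:15.
So the common availability across everyone is 12:00-13:45, 14:00-17:15.
The longest is 14:00-17:15 at 195 minutes.

195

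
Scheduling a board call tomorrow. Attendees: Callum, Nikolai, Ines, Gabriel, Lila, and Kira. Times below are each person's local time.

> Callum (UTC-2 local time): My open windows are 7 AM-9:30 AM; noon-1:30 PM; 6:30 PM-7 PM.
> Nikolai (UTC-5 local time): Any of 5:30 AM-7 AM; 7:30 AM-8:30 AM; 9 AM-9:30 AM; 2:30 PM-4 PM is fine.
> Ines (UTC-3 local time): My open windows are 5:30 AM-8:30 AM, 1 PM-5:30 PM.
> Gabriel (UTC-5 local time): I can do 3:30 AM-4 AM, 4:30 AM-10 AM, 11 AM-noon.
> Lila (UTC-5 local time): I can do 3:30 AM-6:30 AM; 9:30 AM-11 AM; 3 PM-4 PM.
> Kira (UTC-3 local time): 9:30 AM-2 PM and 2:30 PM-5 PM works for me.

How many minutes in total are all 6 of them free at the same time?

Callum in UTC: 09:00-11:30, 14:00-15:30, 20:30-21:00 (add 2h to convert from UTC-2).
Nikolai in UTC: 10:30-12:00, 12:30-13:30, 14:00-14:30, 19:30-21:00 (add 5h to convert from UTC-5).
Ines in UTC: 08:30-11:30, 16:00-20:30 (add 3h to convert from UTC-3).
Gabriel in UTC: 08:30-09:00, 09:30-15:00, 16:00-17:00 (add 5h to convert from UTC-5).
Lila in UTC: 08:30-11:30, 14:30-16:00, 20:00-21:00 (add 5h to convert from UTC-5).
Kira in UTC: 12:30-17:00, 17:30-20:00 (add 3h to convert from UTC-3).
Callum ∩ Nikolai: 10:30-11:30, 14:00-14:30, 20:30-21:00.
Callum ∩ Nikolai ∩ Ines: 10:30-11:30.
Callum ∩ Nikolai ∩ Ines ∩ Gabriel: 10:30-11:30.
Callum ∩ Nikolai ∩ Ines ∩ Gabriel ∩ Lila: 10:30-11:30.
Callum ∩ Nikolai ∩ Ines ∩ Gabriel ∩ Lila ∩ Kira: ∅.
There is no time when everyone is free.
There is no common window, so the total is 0 minutes.

0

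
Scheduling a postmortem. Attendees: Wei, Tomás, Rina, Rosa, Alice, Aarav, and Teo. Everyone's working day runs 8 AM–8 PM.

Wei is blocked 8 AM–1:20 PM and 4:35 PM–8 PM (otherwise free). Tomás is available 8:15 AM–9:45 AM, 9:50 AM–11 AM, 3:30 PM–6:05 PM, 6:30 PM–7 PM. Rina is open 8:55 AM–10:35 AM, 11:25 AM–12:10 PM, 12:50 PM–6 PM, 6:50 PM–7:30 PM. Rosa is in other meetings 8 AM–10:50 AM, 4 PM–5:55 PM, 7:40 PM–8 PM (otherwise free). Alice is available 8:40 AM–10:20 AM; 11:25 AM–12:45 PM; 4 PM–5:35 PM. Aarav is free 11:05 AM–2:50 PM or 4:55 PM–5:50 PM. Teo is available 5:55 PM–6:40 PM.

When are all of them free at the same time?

Wei free: 13:20-16:35 (invert busy blocks within the working day).
Tomás free: 08:15-09:45, 09:50-11:00, 15:30-18:05, 18:30-19:00.
Rina free: 08:55-10:35, 11:25-12:10, 12:50-18:00, 18:50-19:30.
Rosa free: 10:50-16:00, 17:55-19:40 (invert busy blocks within the working day).
Alice free: 08:40-10:20, 11:25-12:45, 16:00-17:35.
Aarav free: 11:05-14:50, 16:55-17:50.
Teo free: 17:55-18:40.
Wei ∩ Tomás: 15:30-16:35.
Wei ∩ Tomás ∩ Rina: 15:30-16:35.
Wei ∩ Tomás ∩ Rina ∩ Rosa: 15:30-16:00.
Wei ∩ Tomás ∩ Rina ∩ Rosa ∩ Alice: ∅.
Wei ∩ Tomás ∩ Rina ∩ Rosa ∩ Alice ∩ Aarav: ∅.
Wei ∩ Tomás ∩ Rina ∩ Rosa ∩ Alice ∩ Aarav ∩ Teo: ∅.
There is no time when everyone is free.

none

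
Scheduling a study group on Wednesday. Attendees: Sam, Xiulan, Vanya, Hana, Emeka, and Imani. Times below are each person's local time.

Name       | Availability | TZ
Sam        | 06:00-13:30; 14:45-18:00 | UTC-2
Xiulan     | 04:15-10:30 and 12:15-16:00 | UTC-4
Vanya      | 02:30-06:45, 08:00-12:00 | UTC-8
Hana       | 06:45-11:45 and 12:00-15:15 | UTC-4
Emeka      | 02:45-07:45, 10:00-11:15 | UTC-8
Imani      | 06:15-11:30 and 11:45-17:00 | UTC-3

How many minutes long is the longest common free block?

Sam in UTC: 08:00-15:30, 16:45-20:00 (add 2h to convert from UTC-2).
Xiulan in UTC: 08:15-14:30, 16:15-20:00 (add 4h to convert from UTC-4).
Vanya in UTC: 10:30-14:45, 16:00-20:00 (add 8h to convert from UTC-8).
Hana in UTC: 10:45-15:45, 16:00-19:15 (add 4h to convert from UTC-4).
Emeka in UTC: 10:45-15:45, 18:00-19:15 (add 8h to convert from UTC-8).
Imani in UTC: 09:15-14:30, 14:45-20:00 (add 3h to convert from UTC-3).
Sam ∩ Xiulan: 08:15-14:30, 16:45-20:00.
Sam ∩ Xiulan ∩ Vanya: 10:30-14:30, 16:45-20:00.
Sam ∩ Xiulan ∩ Vanya ∩ Hana: 10:45-14:30, 16:45-19:15.
Sam ∩ Xiulan ∩ Vanya ∩ Hana ∩ Emeka: 10:45-14:30, 18:00-19:15.
Sam ∩ Xiulan ∩ Vanya ∩ Hana ∩ Emeka ∩ Imani: 10:45-14:30, 18:00-19:15.
The longest is 10:45-14:30 at 225 minutes.

225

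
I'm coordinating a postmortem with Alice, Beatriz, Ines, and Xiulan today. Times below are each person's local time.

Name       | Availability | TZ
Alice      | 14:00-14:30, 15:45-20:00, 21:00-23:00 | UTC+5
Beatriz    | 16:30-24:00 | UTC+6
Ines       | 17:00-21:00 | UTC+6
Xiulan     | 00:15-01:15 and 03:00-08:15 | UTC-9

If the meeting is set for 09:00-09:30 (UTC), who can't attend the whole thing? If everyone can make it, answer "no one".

Alice in UTC: 09:00-09:30, 10:45-15:00, 16:00-18:00 (subtract 5h to convert from UTC+5).
Beatriz in UTC: 10:30-18:00 (subtract 6h to convert from UTC+6).
Ines in UTC: 11:00-15:00 (subtract 6h to convert from UTC+6).
Xiulan in UTC: 09:15-10:15, 12:00-17:15 (add 9h to convert from UTC-9).
Alice: free for 09:00-09:30. Beatriz: not fully free for 09:00-09:30. Ines: not fully free for 09:00-09:30. Xiulan: not fully free for 09:00-09:30.

Beatriz, Ines, Xiulan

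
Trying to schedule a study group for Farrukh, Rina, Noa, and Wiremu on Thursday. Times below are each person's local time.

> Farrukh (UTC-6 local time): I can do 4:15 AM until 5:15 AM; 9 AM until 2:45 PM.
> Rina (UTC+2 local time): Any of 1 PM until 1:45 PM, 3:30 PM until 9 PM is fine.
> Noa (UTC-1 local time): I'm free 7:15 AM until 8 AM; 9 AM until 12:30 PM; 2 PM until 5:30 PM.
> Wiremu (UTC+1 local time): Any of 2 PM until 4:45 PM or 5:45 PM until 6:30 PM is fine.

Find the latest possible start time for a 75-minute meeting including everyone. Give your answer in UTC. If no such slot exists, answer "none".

Farrukh in UTC: 10:15-11:15, 15:00-20:45 (add 6h to convert from UTC-6).
Rina in UTC: 11:00-11:45, 13:30-19:00 (subtract 2h to convert from UTC+2).
Noa in UTC: 08:15-09:00, 10:00-13:30, 15:00-18:30 (add 1h to convert from UTC-1).
Wiremu in UTC: 13:00-15:45, 16:45-17:30 (subtract 1h to convert from UTC+1).
Farrukh ∩ Rina: 11:00-11:15, 15:00-19:00.
Farrukh ∩ Rina ∩ Noa: 11:00-11:15, 15:00-18:30.
Farrukh ∩ Rina ∩ Noa ∩ Wiremu: 15:00-15:45, 16:45-17:30.
So the common availability across everyone is 15:00-15:45, 16:45-17:30.
No common window is at least 75 minutes long.

none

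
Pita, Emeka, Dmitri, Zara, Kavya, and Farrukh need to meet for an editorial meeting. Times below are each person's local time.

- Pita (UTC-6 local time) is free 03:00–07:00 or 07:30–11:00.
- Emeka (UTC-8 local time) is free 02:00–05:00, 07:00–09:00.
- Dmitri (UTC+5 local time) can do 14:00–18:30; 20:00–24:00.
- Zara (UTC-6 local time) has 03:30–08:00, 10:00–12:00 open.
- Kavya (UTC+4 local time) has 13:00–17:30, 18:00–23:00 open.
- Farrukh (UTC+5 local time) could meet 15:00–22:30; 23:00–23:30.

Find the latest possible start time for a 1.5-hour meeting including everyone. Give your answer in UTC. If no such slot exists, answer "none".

11:30

Pita in UTC: 09:00-13:00, 13:30-17:00 (add 6h to convert from UTC-6).
Emeka in UTC: 10:00-13:00, 15:00-17:00 (add 8h to convert from UTC-8).
Dmitri in UTC: 09:00-13:30, 15:00-19:00 (subtract 5h to convert from UTC+5).
Zara in UTC: 09:30-14:00, 16:00-18:00 (add 6h to convert from UTC-6).
Kavya in UTC: 09:00-13:30, 14:00-19:00 (subtract 4h to convert from UTC+4).
Farrukh in UTC: 10:00-17:30, 18:00-18:30 (subtract 5h to convert from UTC+5).
Pita ∩ Emeka: 10:00-13:00, 15:00-17:00.
Pita ∩ Emeka ∩ Dmitri: 10:00-13:00, 15:00-17:00.
Pita ∩ Emeka ∩ Dmitri ∩ Zara: 10:00-13:00, 16:00-17:00.
Pita ∩ Emeka ∩ Dmitri ∩ Zara ∩ Kavya: 10:00-13:00, 16:00-17:00.
Pita ∩ Emeka ∩ Dmitri ∩ Zara ∩ Kavya ∩ Farrukh: 10:00-13:00, 16:00-17:00.
So the common availability across everyone is 10:00-13:00, 16:00-17:00.
The last common window of at least 90 minutes is 10:00-13:00; a 90-minute meeting can start as late as 11:30 and still end by 13:00.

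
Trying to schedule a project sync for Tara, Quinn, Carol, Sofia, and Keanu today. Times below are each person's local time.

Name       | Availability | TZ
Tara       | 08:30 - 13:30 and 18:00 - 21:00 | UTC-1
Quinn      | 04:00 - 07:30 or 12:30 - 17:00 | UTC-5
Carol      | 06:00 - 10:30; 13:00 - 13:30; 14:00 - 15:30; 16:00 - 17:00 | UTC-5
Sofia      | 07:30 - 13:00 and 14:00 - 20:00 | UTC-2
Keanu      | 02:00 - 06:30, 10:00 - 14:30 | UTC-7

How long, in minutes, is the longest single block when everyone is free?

90

Tara in UTC: 09:30-14:30, 19:00-22:00 (add 1h to convert from UTC-1).
Quinn in UTC: 09:00-12:30, 17:30-22:00 (add 5h to convert from UTC-5).
Carol in UTC: 11:00-15:30, 18:00-18:30, 19:00-20:30, 21:00-22:00 (add 5h to convert from UTC-5).
Sofia in UTC: 09:30-15:00, 16:00-22:00 (add 2h to convert from UTC-2).
Keanu in UTC: 09:00-13:30, 17:00-21:30 (add 7h to convert from UTC-7).
Tara ∩ Quinn: 09:30-12:30, 19:00-22:00.
Tara ∩ Quinn ∩ Carol: 11:00-12:30, 19:00-20:30, 21:00-22:00.
Tara ∩ Quinn ∩ Carol ∩ Sofia: 11:00-12:30, 19:00-20:30, 21:00-22:00.
Tara ∩ Quinn ∩ Carol ∩ Sofia ∩ Keanu: 11:00-12:30, 19:00-20:30, 21:00-21:30.
Those are the intersection windows.
The longest is 11:00-12:30 at 90 minutes.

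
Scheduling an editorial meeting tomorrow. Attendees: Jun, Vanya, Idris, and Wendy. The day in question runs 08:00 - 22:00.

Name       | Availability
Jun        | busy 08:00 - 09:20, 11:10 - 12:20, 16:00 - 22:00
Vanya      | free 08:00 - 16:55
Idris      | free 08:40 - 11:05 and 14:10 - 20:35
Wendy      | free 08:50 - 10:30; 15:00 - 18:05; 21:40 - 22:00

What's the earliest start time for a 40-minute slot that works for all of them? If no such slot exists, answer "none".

Jun free: 09:20-11:10, 12:20-16:00 (invert busy blocks within the working day).
Vanya free: 08:00-16:55.
Idris free: 08:40-11:05, 14:10-20:35.
Wendy free: 08:50-10:30, 15:00-18:05, 21:40-22:00.
Jun ∩ Vanya: 09:20-11:10, 12:20-16:00.
Jun ∩ Vanya ∩ Idris: 09:20-11:05, 14:10-16:00.
Jun ∩ Vanya ∩ Idris ∩ Wendy: 09:20-10:30, 15:00-16:00.
Those are the intersection windows.
The first common window of at least 40 minutes is 09:20-10:30, so the earliest start is 09:20.

09:20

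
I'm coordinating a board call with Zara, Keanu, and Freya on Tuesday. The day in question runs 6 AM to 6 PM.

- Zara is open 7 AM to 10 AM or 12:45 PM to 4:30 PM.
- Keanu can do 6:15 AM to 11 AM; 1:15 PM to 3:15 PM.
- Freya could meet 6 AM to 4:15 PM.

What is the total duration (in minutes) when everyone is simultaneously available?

300

Zara ∩ Keanu: 07:00-10:00, 13:15-15:15.
Zara ∩ Keanu ∩ Freya: 07:00-10:00, 13:15-15:15.
So the common availability across everyone is 07:00-10:00, 13:15-15:15.
Summing the common windows: 180 + 120 = 300 minutes.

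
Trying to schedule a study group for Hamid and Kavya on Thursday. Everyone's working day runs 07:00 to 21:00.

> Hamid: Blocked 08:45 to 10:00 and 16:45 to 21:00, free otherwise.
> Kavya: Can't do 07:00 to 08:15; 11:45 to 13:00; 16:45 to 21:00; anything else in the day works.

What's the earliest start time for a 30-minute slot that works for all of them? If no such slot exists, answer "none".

08:15

Hamid free: 07:00-08:45, 10:00-16:45 (invert busy blocks within the working day).
Kavya free: 08:15-11:45, 13:00-16:45 (invert busy blocks within the working day).
Hamid ∩ Kavya: 08:15-08:45, 10:00-11:45, 13:00-16:45.
So the common availability across everyone is 08:15-08:45, 10:00-11:45, 13:00-16:45.
The first common window of at least 30 minutes is 08:15-08:45, so the earliest start is 08:15.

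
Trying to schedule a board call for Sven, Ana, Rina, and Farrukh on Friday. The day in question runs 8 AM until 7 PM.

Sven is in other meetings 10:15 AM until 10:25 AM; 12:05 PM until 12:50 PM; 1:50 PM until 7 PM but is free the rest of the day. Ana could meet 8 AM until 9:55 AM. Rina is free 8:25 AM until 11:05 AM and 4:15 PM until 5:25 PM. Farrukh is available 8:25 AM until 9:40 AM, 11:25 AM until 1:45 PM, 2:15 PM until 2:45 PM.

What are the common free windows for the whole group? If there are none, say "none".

08:25-09:40

Sven free: 08:00-10:15, 10:25-12:05, 12:50-13:50 (invert busy blocks within the working day).
Ana free: 08:00-09:55.
Rina free: 08:25-11:05, 16:15-17:25.
Farrukh free: 08:25-09:40, 11:25-13:45, 14:15-14:45.
Sven ∩ Ana: 08:00-09:55.
Sven ∩ Ana ∩ Rina: 08:25-09:55.
Sven ∩ Ana ∩ Rina ∩ Farrukh: 08:25-09:40.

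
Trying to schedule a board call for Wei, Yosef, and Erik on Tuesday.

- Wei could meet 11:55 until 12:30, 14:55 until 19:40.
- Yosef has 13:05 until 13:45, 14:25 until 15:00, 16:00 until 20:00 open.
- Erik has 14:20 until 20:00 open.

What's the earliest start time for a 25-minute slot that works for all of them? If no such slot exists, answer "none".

16:00

Wei ∩ Yosef: 14:55-15:00, 16:00-19:40.
Wei ∩ Yosef ∩ Erik: 14:55-15:00, 16:00-19:40.
The first common window of at least 25 minutes is 16:00-19:40, so the earliest start is 16:00.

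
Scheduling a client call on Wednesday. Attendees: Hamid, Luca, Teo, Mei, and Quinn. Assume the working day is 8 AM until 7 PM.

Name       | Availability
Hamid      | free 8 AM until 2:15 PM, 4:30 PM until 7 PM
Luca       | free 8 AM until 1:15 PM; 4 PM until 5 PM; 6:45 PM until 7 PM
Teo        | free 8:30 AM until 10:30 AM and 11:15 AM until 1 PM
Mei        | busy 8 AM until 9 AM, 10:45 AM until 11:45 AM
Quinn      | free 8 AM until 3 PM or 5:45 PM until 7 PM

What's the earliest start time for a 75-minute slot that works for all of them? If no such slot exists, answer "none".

Hamid free: 08:00-14:15, 16:30-19:00.
Luca free: 08:00-13:15, 16:00-17:00, 18:45-19:00.
Teo free: 08:30-10:30, 11:15-13:00.
Mei free: 09:00-10:45, 11:45-19:00 (invert busy blocks within the working day).
Quinn free: 08:00-15:00, 17:45-19:00.
Hamid ∩ Luca: 08:00-13:15, 16:30-17:00, 18:45-19:00.
Hamid ∩ Luca ∩ Teo: 08:30-10:30, 11:15-13:00.
Hamid ∩ Luca ∩ Teo ∩ Mei: 09:00-10:30, 11:45-13:00.
Hamid ∩ Luca ∩ Teo ∩ Mei ∩ Quinn: 09:00-10:30, 11:45-13:00.
So the common availability across everyone is 09:00-10:30, 11:45-13:00.
The first common window of at least 75 minutes is 09:00-10:30, so the earliest start is 09:00.

09:00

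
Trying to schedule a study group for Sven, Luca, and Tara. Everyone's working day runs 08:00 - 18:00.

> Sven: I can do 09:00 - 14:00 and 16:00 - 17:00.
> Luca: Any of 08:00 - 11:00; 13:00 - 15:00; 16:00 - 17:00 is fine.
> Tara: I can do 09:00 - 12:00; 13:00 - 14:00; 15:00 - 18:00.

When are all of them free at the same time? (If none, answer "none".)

Sven ∩ Luca: 09:00-11:00, 13:00-14:00, 16:00-17:00.
Sven ∩ Luca ∩ Tara: 09:00-11:00, 13:00-14:00, 16:00-17:00.

09:00-11:00, 13:00-14:00, 16:00-17:00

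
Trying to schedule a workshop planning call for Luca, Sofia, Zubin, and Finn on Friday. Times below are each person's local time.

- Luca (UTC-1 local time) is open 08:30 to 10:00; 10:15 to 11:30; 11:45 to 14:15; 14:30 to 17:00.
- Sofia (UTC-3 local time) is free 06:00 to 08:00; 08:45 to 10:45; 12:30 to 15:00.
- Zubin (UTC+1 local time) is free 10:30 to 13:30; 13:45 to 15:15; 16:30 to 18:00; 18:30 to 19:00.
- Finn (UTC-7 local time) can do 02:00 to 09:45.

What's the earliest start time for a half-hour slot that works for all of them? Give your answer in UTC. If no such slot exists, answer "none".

09:30

Luca in UTC: 09:30-11:00, 11:15-12:30, 12:45-15:15, 15:30-18:00 (add 1h to convert from UTC-1).
Sofia in UTC: 09:00-11:00, 11:45-13:45, 15:30-18:00 (add 3h to convert from UTC-3).
Zubin in UTC: 09:30-12:30, 12:45-14:15, 15:30-17:00, 17:30-18:00 (subtract 1h to convert from UTC+1).
Finn in UTC: 09:00-16:45 (add 7h to convert from UTC-7).
Luca ∩ Sofia: 09:30-11:00, 11:45-12:30, 12:45-13:45, 15:30-18:00.
Luca ∩ Sofia ∩ Zubin: 09:30-11:00, 11:45-12:30, 12:45-13:45, 15:30-17:00, 17:30-18:00.
Luca ∩ Sofia ∩ Zubin ∩ Finn: 09:30-11:00, 11:45-12:30, 12:45-13:45, 15:30-16:45.
The first common window of at least 30 minutes is 09:30-11:00, so the earliest start is 09:30.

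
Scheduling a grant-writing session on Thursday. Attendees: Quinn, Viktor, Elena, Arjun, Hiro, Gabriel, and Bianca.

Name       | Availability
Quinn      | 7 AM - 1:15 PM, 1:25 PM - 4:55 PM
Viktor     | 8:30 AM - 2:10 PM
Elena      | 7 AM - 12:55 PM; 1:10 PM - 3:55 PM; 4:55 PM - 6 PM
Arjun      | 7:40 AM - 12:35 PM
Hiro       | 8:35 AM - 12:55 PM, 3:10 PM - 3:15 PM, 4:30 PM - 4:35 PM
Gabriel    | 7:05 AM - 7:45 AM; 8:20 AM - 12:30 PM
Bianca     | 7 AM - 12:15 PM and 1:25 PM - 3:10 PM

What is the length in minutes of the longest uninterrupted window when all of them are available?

220

Quinn ∩ Viktor: 08:30-13:15, 13:25-14:10.
Quinn ∩ Viktor ∩ Elena: 08:30-12:55, 13:10-13:15, 13:25-14:10.
Quinn ∩ Viktor ∩ Elena ∩ Arjun: 08:30-12:35.
Quinn ∩ Viktor ∩ Elena ∩ Arjun ∩ Hiro: 08:35-12:35.
Quinn ∩ Viktor ∩ Elena ∩ Arjun ∩ Hiro ∩ Gabriel: 08:35-12:30.
Quinn ∩ Viktor ∩ Elena ∩ Arjun ∩ Hiro ∩ Gabriel ∩ Bianca: 08:35-12:15.
The longest is 08:35-12:15 at 220 minutes.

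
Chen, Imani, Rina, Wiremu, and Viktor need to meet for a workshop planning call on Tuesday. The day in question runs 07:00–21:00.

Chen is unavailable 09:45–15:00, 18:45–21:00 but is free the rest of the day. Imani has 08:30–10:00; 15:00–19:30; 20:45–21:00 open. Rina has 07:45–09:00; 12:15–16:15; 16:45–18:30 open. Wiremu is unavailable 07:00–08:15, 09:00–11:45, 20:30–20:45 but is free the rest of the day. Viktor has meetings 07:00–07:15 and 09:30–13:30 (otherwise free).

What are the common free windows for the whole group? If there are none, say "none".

08:30-09:00, 15:00-16:15, 16:45-18:30

Chen free: 07:00-09:45, 15:00-18:45 (invert busy blocks within the working day).
Imani free: 08:30-10:00, 15:00-19:30, 20:45-21:00.
Rina free: 07:45-09:00, 12:15-16:15, 16:45-18:30.
Wiremu free: 08:15-09:00, 11:45-20:30, 20:45-21:00 (invert busy blocks within the working day).
Viktor free: 07:15-09:30, 13:30-21:00 (invert busy blocks within the working day).
Chen ∩ Imani: 08:30-09:45, 15:00-18:45.
Chen ∩ Imani ∩ Rina: 08:30-09:00, 15:00-16:15, 16:45-18:30.
Chen ∩ Imani ∩ Rina ∩ Wiremu: 08:30-09:00, 15:00-16:15, 16:45-18:30.
Chen ∩ Imani ∩ Rina ∩ Wiremu ∩ Viktor: 08:30-09:00, 15:00-16:15, 16:45-18:30.
So the common availability across everyone is 08:30-09:00, 15:00-16:15, 16:45-18:30.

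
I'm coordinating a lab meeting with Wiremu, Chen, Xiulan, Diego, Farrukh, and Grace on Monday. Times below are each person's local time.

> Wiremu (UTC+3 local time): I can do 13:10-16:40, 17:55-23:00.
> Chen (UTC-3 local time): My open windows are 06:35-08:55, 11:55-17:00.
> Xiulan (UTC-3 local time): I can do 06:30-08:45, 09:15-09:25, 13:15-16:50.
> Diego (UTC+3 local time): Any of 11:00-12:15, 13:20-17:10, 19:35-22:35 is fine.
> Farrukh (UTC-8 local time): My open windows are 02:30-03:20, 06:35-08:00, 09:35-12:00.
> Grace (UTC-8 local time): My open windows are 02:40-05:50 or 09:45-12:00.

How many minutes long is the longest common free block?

110

Wiremu in UTC: 10:10-13:40, 14:55-20:00 (subtract 3h to convert from UTC+3).
Chen in UTC: 09:35-11:55, 14:55-20:00 (add 3h to convert from UTC-3).
Xiulan in UTC: 09:30-11:45, 12:15-12:25, 16:15-19:50 (add 3h to convert from UTC-3).
Diego in UTC: 08:00-09:15, 10:20-14:10, 16:35-19:35 (subtract 3h to convert from UTC+3).
Farrukh in UTC: 10:30-11:20, 14:35-16:00, 17:35-20:00 (add 8h to convert from UTC-8).
Grace in UTC: 10:40-13:50, 17:45-20:00 (add 8h to convert from UTC-8).
Wiremu ∩ Chen: 10:10-11:55, 14:55-20:00.
Wiremu ∩ Chen ∩ Xiulan: 10:10-11:45, 16:15-19:50.
Wiremu ∩ Chen ∩ Xiulan ∩ Diego: 10:20-11:45, 16:35-19:35.
Wiremu ∩ Chen ∩ Xiulan ∩ Diego ∩ Farrukh: 10:30-11:20, 17:35-19:35.
Wiremu ∩ Chen ∩ Xiulan ∩ Diego ∩ Farrukh ∩ Grace: 10:40-11:20, 17:45-19:35.
The longest is 17:45-19:35 at 110 minutes.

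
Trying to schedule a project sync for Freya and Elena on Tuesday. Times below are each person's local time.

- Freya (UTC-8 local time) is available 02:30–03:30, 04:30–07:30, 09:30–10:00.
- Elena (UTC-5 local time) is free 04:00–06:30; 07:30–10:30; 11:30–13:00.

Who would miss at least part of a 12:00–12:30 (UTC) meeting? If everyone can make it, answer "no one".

Freya in UTC: 10:30-11:30, 12:30-15:30, 17:30-18:00 (add 8h to convert from UTC-8).
Elena in UTC: 09:00-11:30, 12:30-15:30, 16:30-18:00 (add 5h to convert from UTC-5).
Freya: not fully free for 12:00-12:30. Elena: not fully free for 12:00-12:30.

Elena, Freya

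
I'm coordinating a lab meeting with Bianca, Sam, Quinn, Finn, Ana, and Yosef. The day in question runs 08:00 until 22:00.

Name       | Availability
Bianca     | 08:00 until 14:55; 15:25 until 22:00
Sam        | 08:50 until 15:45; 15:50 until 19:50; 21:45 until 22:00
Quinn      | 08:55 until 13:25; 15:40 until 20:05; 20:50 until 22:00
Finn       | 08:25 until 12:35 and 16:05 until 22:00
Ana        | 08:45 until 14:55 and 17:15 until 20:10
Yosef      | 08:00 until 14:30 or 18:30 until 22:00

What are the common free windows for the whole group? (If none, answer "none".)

Bianca ∩ Sam: 08:50-14:55, 15:25-15:45, 15:50-19:50, 21:45-22:00.
Bianca ∩ Sam ∩ Quinn: 08:55-13:25, 15:40-15:45, 15:50-19:50, 21:45-22:00.
Bianca ∩ Sam ∩ Quinn ∩ Finn: 08:55-12:35, 16:05-19:50, 21:45-22:00.
Bianca ∩ Sam ∩ Quinn ∩ Finn ∩ Ana: 08:55-12:35, 17:15-19:50.
Bianca ∩ Sam ∩ Quinn ∩ Finn ∩ Ana ∩ Yosef: 08:55-12:35, 18:30-19:50.
So the common availability across everyone is 08:55-12:35, 18:30-19:50.

08:55-12:35, 18:30-19:50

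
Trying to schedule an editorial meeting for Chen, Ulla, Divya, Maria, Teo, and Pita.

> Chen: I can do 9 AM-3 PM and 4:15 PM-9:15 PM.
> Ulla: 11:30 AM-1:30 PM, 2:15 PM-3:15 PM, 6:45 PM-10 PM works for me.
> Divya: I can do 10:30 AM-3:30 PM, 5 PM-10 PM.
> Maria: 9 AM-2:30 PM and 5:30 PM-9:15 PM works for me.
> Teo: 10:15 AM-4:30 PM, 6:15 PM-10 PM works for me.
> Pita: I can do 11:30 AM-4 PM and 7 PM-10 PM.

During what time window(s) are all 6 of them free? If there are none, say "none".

Chen ∩ Ulla: 11:30-13:30, 14:15-15:00, 18:45-21:15.
Chen ∩ Ulla ∩ Divya: 11:30-13:30, 14:15-15:00, 18:45-21:15.
Chen ∩ Ulla ∩ Divya ∩ Maria: 11:30-13:30, 14:15-14:30, 18:45-21:15.
Chen ∩ Ulla ∩ Divya ∩ Maria ∩ Teo: 11:30-13:30, 14:15-14:30, 18:45-21:15.
Chen ∩ Ulla ∩ Divya ∩ Maria ∩ Teo ∩ Pita: 11:30-13:30, 14:15-14:30, 19:00-21:15.

11:30-13:30, 14:15-14:30, 19:00-21:15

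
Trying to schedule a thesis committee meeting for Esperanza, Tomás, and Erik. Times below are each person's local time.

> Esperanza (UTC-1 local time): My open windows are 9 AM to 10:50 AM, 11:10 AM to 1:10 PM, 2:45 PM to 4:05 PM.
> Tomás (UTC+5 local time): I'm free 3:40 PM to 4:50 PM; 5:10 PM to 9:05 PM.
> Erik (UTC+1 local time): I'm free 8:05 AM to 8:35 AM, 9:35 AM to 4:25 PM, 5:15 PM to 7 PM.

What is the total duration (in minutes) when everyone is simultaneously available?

190

Esperanza in UTC: 10:00-11:50, 12:10-14:10, 15:45-17:05 (add 1h to convert from UTC-1).
Tomás in UTC: 10:40-11:50, 12:10-16:05 (subtract 5h to convert from UTC+5).
Erik in UTC: 07:05-07:35, 08:35-15:25, 16:15-18:00 (subtract 1h to convert from UTC+1).
Esperanza ∩ Tomás: 10:40-11:50, 12:10-14:10, 15:45-16:05.
Esperanza ∩ Tomás ∩ Erik: 10:40-11:50, 12:10-14:10.
Those are the intersection windows.
Summing the common windows: 70 + 120 = 190 minutes.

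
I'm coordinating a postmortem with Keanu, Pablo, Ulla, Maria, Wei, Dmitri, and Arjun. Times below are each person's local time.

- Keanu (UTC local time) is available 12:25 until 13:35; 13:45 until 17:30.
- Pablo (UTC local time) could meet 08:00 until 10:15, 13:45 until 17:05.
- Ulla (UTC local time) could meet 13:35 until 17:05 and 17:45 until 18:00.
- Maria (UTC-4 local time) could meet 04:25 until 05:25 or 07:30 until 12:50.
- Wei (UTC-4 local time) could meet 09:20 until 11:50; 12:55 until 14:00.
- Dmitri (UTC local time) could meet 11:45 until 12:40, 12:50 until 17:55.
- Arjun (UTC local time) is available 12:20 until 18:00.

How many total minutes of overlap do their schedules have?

125

Keanu in UTC: 12:25-13:35, 13:45-17:30.
Pablo in UTC: 08:00-10:15, 13:45-17:05.
Ulla in UTC: 13:35-17:05, 17:45-18:00.
Maria in UTC: 08:25-09:25, 11:30-16:50 (add 4h to convert from UTC-4).
Wei in UTC: 13:20-15:50, 16:55-18:00 (add 4h to convert from UTC-4).
Dmitri in UTC: 11:45-12:40, 12:50-17:55.
Arjun in UTC: 12:20-18:00.
Keanu ∩ Pablo: 13:45-17:05.
Keanu ∩ Pablo ∩ Ulla: 13:45-17:05.
Keanu ∩ Pablo ∩ Ulla ∩ Maria: 13:45-16:50.
Keanu ∩ Pablo ∩ Ulla ∩ Maria ∩ Wei: 13:45-15:50.
Keanu ∩ Pablo ∩ Ulla ∩ Maria ∩ Wei ∩ Dmitri: 13:45-15:50.
Keanu ∩ Pablo ∩ Ulla ∩ Maria ∩ Wei ∩ Dmitri ∩ Arjun: 13:45-15:50.
So the common availability across everyone is 13:45-15:50.
That's a single block of 125 minutes.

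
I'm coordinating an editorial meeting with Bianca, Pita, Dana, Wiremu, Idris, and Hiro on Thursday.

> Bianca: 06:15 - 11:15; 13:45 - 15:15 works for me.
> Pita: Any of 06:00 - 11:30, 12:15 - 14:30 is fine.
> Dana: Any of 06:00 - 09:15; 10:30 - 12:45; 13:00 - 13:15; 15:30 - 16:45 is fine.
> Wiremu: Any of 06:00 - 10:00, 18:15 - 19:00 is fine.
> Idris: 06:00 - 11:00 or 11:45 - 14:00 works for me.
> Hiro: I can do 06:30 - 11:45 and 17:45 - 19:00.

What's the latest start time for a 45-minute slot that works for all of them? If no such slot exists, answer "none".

08:30

Bianca ∩ Pita: 06:15-11:15, 13:45-14:30.
Bianca ∩ Pita ∩ Dana: 06:15-09:15, 10:30-11:15.
Bianca ∩ Pita ∩ Dana ∩ Wiremu: 06:15-09:15.
Bianca ∩ Pita ∩ Dana ∩ Wiremu ∩ Idris: 06:15-09:15.
Bianca ∩ Pita ∩ Dana ∩ Wiremu ∩ Idris ∩ Hiro: 06:30-09:15.
Those are the intersection windows.
The last common window of at least 45 minutes is 06:30-09:15; a 45-minute meeting can start as late as 08:30 and still end by 09:15.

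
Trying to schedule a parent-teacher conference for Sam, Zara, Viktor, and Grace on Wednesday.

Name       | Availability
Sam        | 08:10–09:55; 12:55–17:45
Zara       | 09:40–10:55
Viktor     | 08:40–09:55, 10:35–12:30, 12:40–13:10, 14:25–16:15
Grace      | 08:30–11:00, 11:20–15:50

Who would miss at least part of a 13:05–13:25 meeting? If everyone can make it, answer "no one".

Viktor, Zara

Sam: free for 13:05-13:25. Zara: not fully free for 13:05-13:25. Viktor: not fully free for 13:05-13:25. Grace: free for 13:05-13:25.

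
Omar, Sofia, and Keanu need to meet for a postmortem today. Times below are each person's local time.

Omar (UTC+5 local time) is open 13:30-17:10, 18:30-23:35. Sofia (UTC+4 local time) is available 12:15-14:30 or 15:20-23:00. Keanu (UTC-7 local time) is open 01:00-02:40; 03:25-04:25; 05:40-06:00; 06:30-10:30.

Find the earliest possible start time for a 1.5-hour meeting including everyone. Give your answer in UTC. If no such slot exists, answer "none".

Omar in UTC: 08:30-12:10, 13:30-18:35 (subtract 5h to convert from UTC+5).
Sofia in UTC: 08:15-10:30, 11:20-19:00 (subtract 4h to convert from UTC+4).
Keanu in UTC: 08:00-09:40, 10:25-11:25, 12:40-13:00, 13:30-17:30 (add 7h to convert from UTC-7).
Omar ∩ Sofia: 08:30-10:30, 11:20-12:10, 13:30-18:35.
Omar ∩ Sofia ∩ Keanu: 08:30-09:40, 10:25-10:30, 11:20-11:25, 13:30-17:30.
The first common window of at least 90 minutes is 13:30-17:30, so the earliest start is 13:30.

13:30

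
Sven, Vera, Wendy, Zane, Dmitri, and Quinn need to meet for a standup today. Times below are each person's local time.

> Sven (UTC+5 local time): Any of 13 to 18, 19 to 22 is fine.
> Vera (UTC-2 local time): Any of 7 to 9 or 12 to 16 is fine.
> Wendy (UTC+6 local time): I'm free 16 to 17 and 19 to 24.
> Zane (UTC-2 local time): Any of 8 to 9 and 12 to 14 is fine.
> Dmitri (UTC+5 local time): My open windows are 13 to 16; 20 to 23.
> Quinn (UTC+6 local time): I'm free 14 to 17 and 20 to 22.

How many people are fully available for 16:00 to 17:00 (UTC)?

Sven in UTC: 08:00-13:00, 14:00-17:00 (subtract 5h to convert from UTC+5).
Vera in UTC: 09:00-11:00, 14:00-18:00 (add 2h to convert from UTC-2).
Wendy in UTC: 10:00-11:00, 13:00-18:00 (subtract 6h to convert from UTC+6).
Zane in UTC: 10:00-11:00, 14:00-16:00 (add 2h to convert from UTC-2).
Dmitri in UTC: 08:00-11:00, 15:00-18:00 (subtract 5h to convert from UTC+5).
Quinn in UTC: 08:00-11:00, 14:00-16:00 (subtract 6h to convert from UTC+6).
Sven, Vera, Wendy, and Dmitri can make the full 16:00-17:00 slot — that's 4.

4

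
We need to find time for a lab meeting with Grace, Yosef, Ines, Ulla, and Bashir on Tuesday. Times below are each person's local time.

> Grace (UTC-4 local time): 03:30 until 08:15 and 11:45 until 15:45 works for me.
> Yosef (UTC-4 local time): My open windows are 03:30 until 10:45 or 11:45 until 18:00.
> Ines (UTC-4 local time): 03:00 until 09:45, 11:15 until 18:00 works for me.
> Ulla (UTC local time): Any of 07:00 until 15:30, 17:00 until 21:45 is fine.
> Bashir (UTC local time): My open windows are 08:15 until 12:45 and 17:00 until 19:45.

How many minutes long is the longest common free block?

240

Grace in UTC: 07:30-12:15, 15:45-19:45 (add 4h to convert from UTC-4).
Yosef in UTC: 07:30-14:45, 15:45-22:00 (add 4h to convert from UTC-4).
Ines in UTC: 07:00-13:45, 15:15-22:00 (add 4h to convert from UTC-4).
Ulla in UTC: 07:00-15:30, 17:00-21:45.
Bashir in UTC: 08:15-12:45, 17:00-19:45.
Grace ∩ Yosef: 07:30-12:15, 15:45-19:45.
Grace ∩ Yosef ∩ Ines: 07:30-12:15, 15:45-19:45.
Grace ∩ Yosef ∩ Ines ∩ Ulla: 07:30-12:15, 17:00-19:45.
Grace ∩ Yosef ∩ Ines ∩ Ulla ∩ Bashir: 08:15-12:15, 17:00-19:45.
Those are the intersection windows.
The longest is 08:15-12:15 at 240 minutes.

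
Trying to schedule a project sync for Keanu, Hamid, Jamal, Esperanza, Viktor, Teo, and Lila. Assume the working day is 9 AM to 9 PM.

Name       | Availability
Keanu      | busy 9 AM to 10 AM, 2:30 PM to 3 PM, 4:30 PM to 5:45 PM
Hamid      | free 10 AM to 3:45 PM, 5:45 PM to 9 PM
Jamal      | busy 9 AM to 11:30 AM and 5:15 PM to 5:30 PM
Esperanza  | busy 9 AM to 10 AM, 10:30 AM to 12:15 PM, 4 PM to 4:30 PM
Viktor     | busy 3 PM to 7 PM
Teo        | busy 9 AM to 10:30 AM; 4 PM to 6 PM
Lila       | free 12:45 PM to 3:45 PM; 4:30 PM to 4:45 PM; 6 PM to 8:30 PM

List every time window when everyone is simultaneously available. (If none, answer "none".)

Keanu free: 10:00-14:30, 15:00-16:30, 17:45-21:00 (invert busy blocks within the working day).
Hamid free: 10:00-15:45, 17:45-21:00.
Jamal free: 11:30-17:15, 17:30-21:00 (invert busy blocks within the working day).
Esperanza free: 10:00-10:30, 12:15-16:00, 16:30-21:00 (invert busy blocks within the working day).
Viktor free: 09:00-15:00, 19:00-21:00 (invert busy blocks within the working day).
Teo free: 10:30-16:00, 18:00-21:00 (invert busy blocks within the working day).
Lila free: 12:45-15:45, 16:30-16:45, 18:00-20:30.
Keanu ∩ Hamid: 10:00-14:30, 15:00-15:45, 17:45-21:00.
Keanu ∩ Hamid ∩ Jamal: 11:30-14:30, 15:00-15:45, 17:45-21:00.
Keanu ∩ Hamid ∩ Jamal ∩ Esperanza: 12:15-14:30, 15:00-15:45, 17:45-21:00.
Keanu ∩ Hamid ∩ Jamal ∩ Esperanza ∩ Viktor: 12:15-14:30, 19:00-21:00.
Keanu ∩ Hamid ∩ Jamal ∩ Esperanza ∩ Viktor ∩ Teo: 12:15-14:30, 19:00-21:00.
Keanu ∩ Hamid ∩ Jamal ∩ Esperanza ∩ Viktor ∩ Teo ∩ Lila: 12:45-14:30, 19:00-20:30.
So the common availability across everyone is 12:45-14:30, 19:00-20:30.

12:45-14:30, 19:00-20:30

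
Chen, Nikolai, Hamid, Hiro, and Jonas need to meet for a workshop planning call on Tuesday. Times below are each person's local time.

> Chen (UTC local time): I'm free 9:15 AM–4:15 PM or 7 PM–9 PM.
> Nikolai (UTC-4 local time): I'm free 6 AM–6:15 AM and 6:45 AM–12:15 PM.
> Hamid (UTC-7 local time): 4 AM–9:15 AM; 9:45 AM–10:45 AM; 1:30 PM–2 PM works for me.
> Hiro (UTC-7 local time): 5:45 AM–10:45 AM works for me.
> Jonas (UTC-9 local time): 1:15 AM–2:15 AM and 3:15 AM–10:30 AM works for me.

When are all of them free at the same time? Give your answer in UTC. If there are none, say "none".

12:45-16:15

Chen in UTC: 09:15-16:15, 19:00-21:00.
Nikolai in UTC: 10:00-10:15, 10:45-16:15 (add 4h to convert from UTC-4).
Hamid in UTC: 11:00-16:15, 16:45-17:45, 20:30-21:00 (add 7h to convert from UTC-7).
Hiro in UTC: 12:45-17:45 (add 7h to convert from UTC-7).
Jonas in UTC: 10:15-11:15, 12:15-19:30 (add 9h to convert from UTC-9).
Chen ∩ Nikolai: 10:00-10:15, 10:45-16:15.
Chen ∩ Nikolai ∩ Hamid: 11:00-16:15.
Chen ∩ Nikolai ∩ Hamid ∩ Hiro: 12:45-16:15.
Chen ∩ Nikolai ∩ Hamid ∩ Hiro ∩ Jonas: 12:45-16:15.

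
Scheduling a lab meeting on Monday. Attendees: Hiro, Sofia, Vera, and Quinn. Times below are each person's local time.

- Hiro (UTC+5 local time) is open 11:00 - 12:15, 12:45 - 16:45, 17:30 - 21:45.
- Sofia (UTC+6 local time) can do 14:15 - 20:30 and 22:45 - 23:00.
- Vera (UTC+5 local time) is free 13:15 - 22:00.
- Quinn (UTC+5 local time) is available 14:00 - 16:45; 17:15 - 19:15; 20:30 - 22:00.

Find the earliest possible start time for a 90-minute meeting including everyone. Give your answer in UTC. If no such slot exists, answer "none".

Hiro in UTC: 06:00-07:15, 07:45-11:45, 12:30-16:45 (subtract 5h to convert from UTC+5).
Sofia in UTC: 08:15-14:30, 16:45-17:00 (subtract 6h to convert from UTC+6).
Vera in UTC: 08:15-17:00 (subtract 5h to convert from UTC+5).
Quinn in UTC: 09:00-11:45, 12:15-14:15, 15:30-17:00 (subtract 5h to convert from UTC+5).
Hiro ∩ Sofia: 08:15-11:45, 12:30-14:30.
Hiro ∩ Sofia ∩ Vera: 08:15-11:45, 12:30-14:30.
Hiro ∩ Sofia ∩ Vera ∩ Quinn: 09:00-11:45, 12:30-14:15.
The first common window of at least 90 minutes is 09:00-11:45, so the earliest start is 09:00.

09:00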